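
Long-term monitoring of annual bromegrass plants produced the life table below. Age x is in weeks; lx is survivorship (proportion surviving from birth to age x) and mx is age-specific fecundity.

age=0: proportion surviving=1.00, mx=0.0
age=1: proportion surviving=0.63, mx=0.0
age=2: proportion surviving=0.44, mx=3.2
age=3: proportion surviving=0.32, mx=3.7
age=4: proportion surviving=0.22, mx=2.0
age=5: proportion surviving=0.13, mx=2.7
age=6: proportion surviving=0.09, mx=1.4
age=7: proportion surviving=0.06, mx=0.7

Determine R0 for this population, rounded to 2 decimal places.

lx·mx by age: 0, 0, 1.408, 1.184, 0.44, 0.351, 0.126, 0.042
R0 = Σ lx·mx = 3.551 → 3.55

3.55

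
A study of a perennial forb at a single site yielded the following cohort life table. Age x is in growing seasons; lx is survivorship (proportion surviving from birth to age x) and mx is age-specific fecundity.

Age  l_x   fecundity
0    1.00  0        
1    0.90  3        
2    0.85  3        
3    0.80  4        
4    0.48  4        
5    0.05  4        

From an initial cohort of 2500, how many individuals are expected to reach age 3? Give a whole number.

Expected survivors = N0 · l_3 = 2500 × 0.80 = 2000 → 2000

2000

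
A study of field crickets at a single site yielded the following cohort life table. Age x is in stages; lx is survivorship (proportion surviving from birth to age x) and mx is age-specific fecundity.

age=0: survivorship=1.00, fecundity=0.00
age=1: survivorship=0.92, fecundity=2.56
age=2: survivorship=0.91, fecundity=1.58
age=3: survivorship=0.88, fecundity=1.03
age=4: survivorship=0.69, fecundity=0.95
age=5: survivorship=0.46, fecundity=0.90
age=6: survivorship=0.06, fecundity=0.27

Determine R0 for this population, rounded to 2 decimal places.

5.79

lx·mx by age: 0, 2.3552, 1.4378, 0.9064, 0.6555, 0.414, 0.0162
R0 = Σ lx·mx = 5.7851 → 5.79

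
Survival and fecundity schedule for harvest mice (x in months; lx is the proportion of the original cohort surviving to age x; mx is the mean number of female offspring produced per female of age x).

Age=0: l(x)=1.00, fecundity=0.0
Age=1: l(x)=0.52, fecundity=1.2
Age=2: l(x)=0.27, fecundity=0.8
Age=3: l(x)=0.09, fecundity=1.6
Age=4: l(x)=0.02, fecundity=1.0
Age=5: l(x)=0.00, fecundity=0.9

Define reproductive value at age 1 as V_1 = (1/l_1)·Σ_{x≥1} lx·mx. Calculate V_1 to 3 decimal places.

1.931

lx·mx for x ≥ 1: 0.624, 0.216, 0.144, 0.02, 0 → sum = 1.004
V_1 = 1.004 / l_1 = 1.004 / 0.52 = 1.930769… → 1.931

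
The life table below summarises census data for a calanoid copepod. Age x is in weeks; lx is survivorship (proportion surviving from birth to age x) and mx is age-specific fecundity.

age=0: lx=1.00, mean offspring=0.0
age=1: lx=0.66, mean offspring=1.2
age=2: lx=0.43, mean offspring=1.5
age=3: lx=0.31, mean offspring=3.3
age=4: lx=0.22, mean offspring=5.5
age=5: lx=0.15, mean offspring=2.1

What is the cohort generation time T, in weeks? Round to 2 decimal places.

lx·mx: 0, 0.792, 0.645, 1.023, 1.21, 0.315 → R0 = 3.985
x·lx·mx: 0, 0.792, 1.29, 3.069, 4.84, 1.575 → Σ = 11.566
T = 11.566 / 3.985 = 2.902384… → 2.90

2.90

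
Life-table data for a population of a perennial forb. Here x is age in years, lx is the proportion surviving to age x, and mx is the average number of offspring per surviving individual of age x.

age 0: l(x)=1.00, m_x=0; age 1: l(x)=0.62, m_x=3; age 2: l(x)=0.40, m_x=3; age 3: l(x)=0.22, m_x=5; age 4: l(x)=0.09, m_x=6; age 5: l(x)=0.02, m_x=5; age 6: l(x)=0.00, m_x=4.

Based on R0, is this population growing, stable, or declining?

growing

R0 = Σ lx·mx = 0 + 1.86 + 1.2 + 1.1 + 0.54 + 0.1 + 0 = 4.8
R0 > 1, so the population is growing.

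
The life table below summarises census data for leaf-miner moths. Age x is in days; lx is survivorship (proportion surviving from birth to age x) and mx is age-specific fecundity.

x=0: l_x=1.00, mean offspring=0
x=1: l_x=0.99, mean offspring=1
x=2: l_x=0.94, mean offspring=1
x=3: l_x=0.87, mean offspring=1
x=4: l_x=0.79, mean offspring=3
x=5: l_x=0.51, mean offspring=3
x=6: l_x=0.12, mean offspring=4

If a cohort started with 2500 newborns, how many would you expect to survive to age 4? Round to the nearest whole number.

1975

Expected survivors = N0 · l_4 = 2500 × 0.79 = 1975 → 1975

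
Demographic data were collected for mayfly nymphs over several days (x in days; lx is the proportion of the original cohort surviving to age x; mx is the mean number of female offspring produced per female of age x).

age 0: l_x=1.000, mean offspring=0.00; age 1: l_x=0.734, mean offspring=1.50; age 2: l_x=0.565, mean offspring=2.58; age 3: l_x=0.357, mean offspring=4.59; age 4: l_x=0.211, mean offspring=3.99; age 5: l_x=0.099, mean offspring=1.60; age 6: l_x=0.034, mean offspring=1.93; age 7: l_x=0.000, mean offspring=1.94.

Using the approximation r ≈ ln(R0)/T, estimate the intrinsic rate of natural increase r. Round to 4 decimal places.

R0 = Σ lx·mx = 0 + 1.101 + 1.4577 + 1.63863 + 0.84189 + 0.1584 + 0.06562 + 0 = 5.26324
Σ x·lx·mx = 13.48557; T = 13.48557/5.26324 = 2.56222…
r ≈ ln(R0)/T = ln(5.26324)/2.56222… = 0.648168… → 0.6482

0.6482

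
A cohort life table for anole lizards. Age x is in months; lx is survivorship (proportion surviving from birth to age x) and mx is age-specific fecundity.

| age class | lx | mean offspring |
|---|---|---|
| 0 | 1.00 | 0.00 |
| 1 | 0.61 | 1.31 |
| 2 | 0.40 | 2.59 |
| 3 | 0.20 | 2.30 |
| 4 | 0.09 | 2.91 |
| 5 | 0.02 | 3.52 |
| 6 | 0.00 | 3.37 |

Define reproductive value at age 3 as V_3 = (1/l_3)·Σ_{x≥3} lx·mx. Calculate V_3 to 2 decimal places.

3.96

lx·mx for x ≥ 3: 0.46, 0.2619, 0.0704, 0 → sum = 0.7923
V_3 = 0.7923 / l_3 = 0.7923 / 0.2 = 3.9615 → 3.96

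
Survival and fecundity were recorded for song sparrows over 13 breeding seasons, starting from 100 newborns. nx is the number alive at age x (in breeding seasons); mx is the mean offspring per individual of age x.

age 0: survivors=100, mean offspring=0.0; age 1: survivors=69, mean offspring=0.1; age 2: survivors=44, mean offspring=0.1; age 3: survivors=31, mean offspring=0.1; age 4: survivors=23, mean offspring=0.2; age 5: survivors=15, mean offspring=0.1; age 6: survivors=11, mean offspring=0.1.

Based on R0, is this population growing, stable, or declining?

declining

lx = nx/n0 = nx/100: 1, 0.69, 0.44, 0.31, 0.23, 0.15, 0.11
R0 = Σ lx·mx = 0 + 0.069 + 0.044 + 0.031 + 0.046 + 0.015 + 0.011 = 0.216
R0 < 1, so the population is declining.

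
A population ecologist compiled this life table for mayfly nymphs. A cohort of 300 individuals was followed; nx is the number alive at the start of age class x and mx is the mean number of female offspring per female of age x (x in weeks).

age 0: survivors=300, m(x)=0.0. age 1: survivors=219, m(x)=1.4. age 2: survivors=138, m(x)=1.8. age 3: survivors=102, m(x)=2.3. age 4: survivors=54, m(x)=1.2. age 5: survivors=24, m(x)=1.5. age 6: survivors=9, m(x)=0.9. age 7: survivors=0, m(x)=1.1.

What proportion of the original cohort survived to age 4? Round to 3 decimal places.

0.180

l_4 = n_4/n_0 = 54/300 = 0.18 → 0.180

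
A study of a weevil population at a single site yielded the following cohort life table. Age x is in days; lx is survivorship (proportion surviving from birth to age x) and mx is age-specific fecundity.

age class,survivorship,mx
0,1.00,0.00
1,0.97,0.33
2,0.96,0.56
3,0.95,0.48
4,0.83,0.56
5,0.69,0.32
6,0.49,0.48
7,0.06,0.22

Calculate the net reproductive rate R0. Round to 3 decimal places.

lx·mx by age: 0, 0.3201, 0.5376, 0.456, 0.4648, 0.2208, 0.2352, 0.0132
R0 = Σ lx·mx = 2.2477 → 2.248

2.248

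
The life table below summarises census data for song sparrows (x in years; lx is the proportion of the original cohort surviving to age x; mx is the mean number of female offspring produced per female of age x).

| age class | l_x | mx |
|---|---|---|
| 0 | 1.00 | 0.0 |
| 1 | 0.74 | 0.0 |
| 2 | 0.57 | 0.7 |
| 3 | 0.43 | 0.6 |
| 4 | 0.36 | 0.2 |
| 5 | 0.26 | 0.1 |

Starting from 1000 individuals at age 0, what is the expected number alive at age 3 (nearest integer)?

Expected survivors = N0 · l_3 = 1000 × 0.43 = 430 → 430

430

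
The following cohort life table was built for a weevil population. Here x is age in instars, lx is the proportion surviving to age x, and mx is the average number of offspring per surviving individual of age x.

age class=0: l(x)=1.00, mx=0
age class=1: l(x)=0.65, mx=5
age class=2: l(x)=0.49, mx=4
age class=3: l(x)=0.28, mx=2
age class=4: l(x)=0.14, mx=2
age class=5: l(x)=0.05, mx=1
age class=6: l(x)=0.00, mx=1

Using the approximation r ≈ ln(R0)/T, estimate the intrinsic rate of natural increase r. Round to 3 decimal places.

1.079

R0 = Σ lx·mx = 0 + 3.25 + 1.96 + 0.56 + 0.28 + 0.05 + 0 = 6.1
Σ x·lx·mx = 10.22; T = 10.22/6.1 = 1.67541…
r ≈ ln(R0)/T = ln(6.1)/1.67541… = 1.07931… → 1.079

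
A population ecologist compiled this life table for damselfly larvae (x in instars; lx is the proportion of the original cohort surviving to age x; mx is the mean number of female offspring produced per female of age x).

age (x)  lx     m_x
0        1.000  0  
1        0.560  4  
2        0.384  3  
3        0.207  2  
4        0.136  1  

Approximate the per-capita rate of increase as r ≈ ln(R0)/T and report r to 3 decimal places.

R0 = Σ lx·mx = 0 + 2.24 + 1.152 + 0.414 + 0.136 = 3.942
Σ x·lx·mx = 6.33; T = 6.33/3.942 = 1.60578…
r ≈ ln(R0)/T = ln(3.942)/1.60578… = 0.85422… → 0.854

0.854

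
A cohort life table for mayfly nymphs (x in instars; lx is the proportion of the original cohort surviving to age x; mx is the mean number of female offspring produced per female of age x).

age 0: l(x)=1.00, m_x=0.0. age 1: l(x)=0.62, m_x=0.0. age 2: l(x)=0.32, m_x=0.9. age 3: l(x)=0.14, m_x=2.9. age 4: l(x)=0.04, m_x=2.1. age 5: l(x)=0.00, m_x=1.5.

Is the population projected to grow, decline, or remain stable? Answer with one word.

R0 = Σ lx·mx = 0 + 0 + 0.288 + 0.406 + 0.084 + 0 = 0.778
R0 < 1, so the population is declining.

declining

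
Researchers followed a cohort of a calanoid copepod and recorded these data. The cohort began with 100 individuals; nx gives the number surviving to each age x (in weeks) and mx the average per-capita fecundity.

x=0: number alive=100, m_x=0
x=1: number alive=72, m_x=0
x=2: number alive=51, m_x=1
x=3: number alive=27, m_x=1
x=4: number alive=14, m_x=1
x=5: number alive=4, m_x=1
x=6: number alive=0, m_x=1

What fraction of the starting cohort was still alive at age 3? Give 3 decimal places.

0.270

l_3 = n_3/n_0 = 27/100 = 0.27 → 0.270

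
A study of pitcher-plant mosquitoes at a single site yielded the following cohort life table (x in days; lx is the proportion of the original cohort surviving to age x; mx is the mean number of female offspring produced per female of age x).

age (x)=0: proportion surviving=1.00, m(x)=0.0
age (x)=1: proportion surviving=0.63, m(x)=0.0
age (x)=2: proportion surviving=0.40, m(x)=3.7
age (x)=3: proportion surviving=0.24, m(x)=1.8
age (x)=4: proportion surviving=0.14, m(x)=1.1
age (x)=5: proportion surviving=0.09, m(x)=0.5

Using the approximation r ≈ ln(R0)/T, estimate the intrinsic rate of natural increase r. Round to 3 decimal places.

R0 = Σ lx·mx = 0 + 0 + 1.48 + 0.432 + 0.154 + 0.045 = 2.111
Σ x·lx·mx = 5.097; T = 5.097/2.111 = 2.4145…
r ≈ ln(R0)/T = ln(2.111)/2.4145… = 0.30945… → 0.309

0.309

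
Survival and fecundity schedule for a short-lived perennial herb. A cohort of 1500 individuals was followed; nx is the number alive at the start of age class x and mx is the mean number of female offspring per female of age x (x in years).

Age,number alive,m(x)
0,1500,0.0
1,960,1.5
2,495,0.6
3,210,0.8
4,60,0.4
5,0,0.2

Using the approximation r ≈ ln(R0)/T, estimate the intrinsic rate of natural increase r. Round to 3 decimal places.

lx = nx/n0 = nx/1500: 1, 0.64, 0.33, 0.14, 0.04, 0
R0 = Σ lx·mx = 0 + 0.96 + 0.198 + 0.112 + 0.016 + 0 = 1.286
Σ x·lx·mx = 1.756; T = 1.756/1.286 = 1.36547…
r ≈ ln(R0)/T = ln(1.286)/1.36547… = 0.18421… → 0.184

0.184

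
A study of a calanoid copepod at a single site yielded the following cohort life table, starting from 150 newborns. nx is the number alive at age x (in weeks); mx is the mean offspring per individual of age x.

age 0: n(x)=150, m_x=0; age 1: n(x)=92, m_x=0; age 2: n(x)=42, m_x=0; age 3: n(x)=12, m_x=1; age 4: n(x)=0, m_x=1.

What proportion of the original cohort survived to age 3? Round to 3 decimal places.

0.080

l_3 = n_3/n_0 = 12/150 = 0.08 → 0.080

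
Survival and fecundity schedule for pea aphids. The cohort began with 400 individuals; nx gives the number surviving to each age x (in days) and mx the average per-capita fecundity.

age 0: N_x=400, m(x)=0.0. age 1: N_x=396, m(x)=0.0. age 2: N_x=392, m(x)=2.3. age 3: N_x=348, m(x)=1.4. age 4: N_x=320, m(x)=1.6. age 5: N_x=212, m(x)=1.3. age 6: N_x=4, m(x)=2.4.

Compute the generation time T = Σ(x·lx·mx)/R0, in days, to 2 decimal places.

lx = nx/n0 = nx/400: 1, 0.99, 0.98, 0.87, 0.8, 0.53, 0.01
lx·mx: 0, 0, 2.254, 1.218, 1.28, 0.689, 0.024 → R0 = 5.465
x·lx·mx: 0, 0, 4.508, 3.654, 5.12, 3.445, 0.144 → Σ = 16.871
T = 16.871 / 5.465 = 3.0871… → 3.09

3.09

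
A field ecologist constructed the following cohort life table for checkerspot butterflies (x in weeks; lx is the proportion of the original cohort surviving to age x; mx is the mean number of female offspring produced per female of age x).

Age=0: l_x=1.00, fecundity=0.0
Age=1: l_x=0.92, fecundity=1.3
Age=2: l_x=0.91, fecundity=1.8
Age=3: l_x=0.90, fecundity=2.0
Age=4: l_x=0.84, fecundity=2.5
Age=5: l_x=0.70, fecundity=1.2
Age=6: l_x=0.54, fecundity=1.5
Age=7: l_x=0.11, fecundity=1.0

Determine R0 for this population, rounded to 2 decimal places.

lx·mx by age: 0, 1.196, 1.638, 1.8, 2.1, 0.84, 0.81, 0.11
R0 = Σ lx·mx = 8.494 → 8.49

8.49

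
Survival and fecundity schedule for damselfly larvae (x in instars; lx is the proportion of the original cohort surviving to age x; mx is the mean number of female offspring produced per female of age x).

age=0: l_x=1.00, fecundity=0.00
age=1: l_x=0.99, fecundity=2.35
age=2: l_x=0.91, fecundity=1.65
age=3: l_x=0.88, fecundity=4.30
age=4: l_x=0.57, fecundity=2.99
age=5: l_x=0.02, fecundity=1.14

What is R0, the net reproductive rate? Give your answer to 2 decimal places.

lx·mx by age: 0, 2.3265, 1.5015, 3.784, 1.7043, 0.0228
R0 = Σ lx·mx = 9.3391 → 9.34

9.34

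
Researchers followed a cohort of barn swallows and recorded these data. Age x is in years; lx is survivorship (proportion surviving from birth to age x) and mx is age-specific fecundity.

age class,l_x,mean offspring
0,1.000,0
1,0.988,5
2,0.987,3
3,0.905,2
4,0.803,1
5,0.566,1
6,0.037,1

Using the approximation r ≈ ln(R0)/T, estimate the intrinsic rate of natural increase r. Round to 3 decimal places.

R0 = Σ lx·mx = 0 + 4.94 + 2.961 + 1.81 + 0.803 + 0.566 + 0.037 = 11.117
Σ x·lx·mx = 22.556; T = 22.556/11.117 = 2.02896…
r ≈ ln(R0)/T = ln(11.117)/2.02896… = 1.18705… → 1.187

1.187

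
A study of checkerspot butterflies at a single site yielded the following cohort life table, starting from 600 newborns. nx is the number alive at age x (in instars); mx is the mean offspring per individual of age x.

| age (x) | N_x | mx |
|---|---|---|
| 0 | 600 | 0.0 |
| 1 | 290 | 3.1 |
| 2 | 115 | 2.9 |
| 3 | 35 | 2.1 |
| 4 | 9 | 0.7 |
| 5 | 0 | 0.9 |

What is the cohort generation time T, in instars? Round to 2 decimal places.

1.38

lx = nx/n0 = nx/600: 1, 0.48333…, 0.19167…, 0.05833…, 0.015, 0
lx·mx: 0, 1.498333…, 0.555833…, 0.1225…, 0.0105, 0 → R0 = 2.187167…
x·lx·mx: 0, 1.498333…, 1.111667…, 0.3675…, 0.042, 0 → Σ = 3.0195…
T = 3.0195… / 2.187167… = 1.380553… → 1.38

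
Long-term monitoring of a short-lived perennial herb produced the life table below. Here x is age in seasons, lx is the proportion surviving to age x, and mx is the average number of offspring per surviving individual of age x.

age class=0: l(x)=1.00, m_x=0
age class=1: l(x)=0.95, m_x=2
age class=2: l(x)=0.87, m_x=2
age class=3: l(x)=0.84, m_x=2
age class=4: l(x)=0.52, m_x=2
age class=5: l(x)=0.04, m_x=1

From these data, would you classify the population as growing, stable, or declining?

R0 = Σ lx·mx = 0 + 1.9 + 1.74 + 1.68 + 1.04 + 0.04 = 6.4
R0 > 1, so the population is growing.

growing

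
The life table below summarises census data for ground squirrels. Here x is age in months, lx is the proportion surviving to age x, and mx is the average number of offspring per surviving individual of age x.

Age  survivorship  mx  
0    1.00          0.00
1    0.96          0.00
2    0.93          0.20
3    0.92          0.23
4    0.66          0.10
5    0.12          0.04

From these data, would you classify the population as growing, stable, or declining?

R0 = Σ lx·mx = 0 + 0 + 0.186 + 0.2116 + 0.066 + 0.0048 = 0.4684
R0 < 1, so the population is declining.

declining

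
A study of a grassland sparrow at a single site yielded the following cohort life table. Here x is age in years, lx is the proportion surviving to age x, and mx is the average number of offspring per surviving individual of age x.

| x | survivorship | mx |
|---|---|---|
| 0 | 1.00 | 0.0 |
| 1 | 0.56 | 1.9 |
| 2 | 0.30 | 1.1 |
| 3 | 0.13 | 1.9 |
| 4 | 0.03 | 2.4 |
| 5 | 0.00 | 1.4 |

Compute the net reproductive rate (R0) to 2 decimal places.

lx·mx by age: 0, 1.064, 0.33, 0.247, 0.072, 0
R0 = Σ lx·mx = 1.713 → 1.71

1.71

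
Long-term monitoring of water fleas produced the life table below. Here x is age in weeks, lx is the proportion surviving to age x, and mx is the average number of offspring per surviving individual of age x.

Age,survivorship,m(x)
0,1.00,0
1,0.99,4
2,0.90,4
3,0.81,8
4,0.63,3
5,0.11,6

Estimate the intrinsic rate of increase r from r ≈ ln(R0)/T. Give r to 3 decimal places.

1.124

R0 = Σ lx·mx = 0 + 3.96 + 3.6 + 6.48 + 1.89 + 0.66 = 16.59
Σ x·lx·mx = 41.46; T = 41.46/16.59 = 2.4991…
r ≈ ln(R0)/T = ln(16.59)/2.4991… = 1.12393… → 1.124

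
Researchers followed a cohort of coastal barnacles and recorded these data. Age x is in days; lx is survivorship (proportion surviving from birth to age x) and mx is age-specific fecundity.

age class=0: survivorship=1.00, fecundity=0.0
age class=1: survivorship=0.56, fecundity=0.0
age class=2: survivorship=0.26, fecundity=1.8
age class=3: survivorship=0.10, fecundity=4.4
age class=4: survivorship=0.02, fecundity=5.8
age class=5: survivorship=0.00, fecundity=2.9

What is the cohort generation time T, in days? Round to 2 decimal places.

lx·mx: 0, 0, 0.468, 0.44, 0.116, 0 → R0 = 1.024
x·lx·mx: 0, 0, 0.936, 1.32, 0.464, 0 → Σ = 2.72
T = 2.72 / 1.024 = 2.65625 → 2.66

2.66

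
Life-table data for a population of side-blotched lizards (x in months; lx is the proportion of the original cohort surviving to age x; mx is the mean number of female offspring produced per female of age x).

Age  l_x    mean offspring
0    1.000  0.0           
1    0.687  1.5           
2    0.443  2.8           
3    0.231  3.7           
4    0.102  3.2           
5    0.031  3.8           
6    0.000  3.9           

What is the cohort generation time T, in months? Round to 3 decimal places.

lx·mx: 0, 1.0305, 1.2404, 0.8547, 0.3264, 0.1178, 0 → R0 = 3.5698
x·lx·mx: 0, 1.0305, 2.4808, 2.5641, 1.3056, 0.589, 0 → Σ = 7.97
T = 7.97 / 3.5698 = 2.232618… → 2.233

2.233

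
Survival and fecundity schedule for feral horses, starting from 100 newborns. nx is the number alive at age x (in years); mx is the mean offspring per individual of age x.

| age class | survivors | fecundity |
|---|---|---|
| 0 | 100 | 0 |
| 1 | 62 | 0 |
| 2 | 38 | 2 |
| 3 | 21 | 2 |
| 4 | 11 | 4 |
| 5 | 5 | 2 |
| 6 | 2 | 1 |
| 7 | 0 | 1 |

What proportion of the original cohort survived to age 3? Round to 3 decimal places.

0.210

l_3 = n_3/n_0 = 21/100 = 0.21 → 0.210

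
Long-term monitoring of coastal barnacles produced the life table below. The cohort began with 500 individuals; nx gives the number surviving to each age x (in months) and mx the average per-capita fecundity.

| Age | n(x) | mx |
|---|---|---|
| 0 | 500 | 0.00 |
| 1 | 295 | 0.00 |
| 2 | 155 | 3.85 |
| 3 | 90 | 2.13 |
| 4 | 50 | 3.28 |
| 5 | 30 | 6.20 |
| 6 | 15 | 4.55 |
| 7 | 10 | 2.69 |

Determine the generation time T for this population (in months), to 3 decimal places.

3.204

lx = nx/n0 = nx/500: 1, 0.59, 0.31, 0.18, 0.1, 0.06, 0.03, 0.02
lx·mx: 0, 0, 1.1935, 0.3834, 0.328, 0.372, 0.1365, 0.0538 → R0 = 2.4672
x·lx·mx: 0, 0, 2.387, 1.1502, 1.312, 1.86, 0.819, 0.3766 → Σ = 7.9048
T = 7.9048 / 2.4672 = 3.203956… → 3.204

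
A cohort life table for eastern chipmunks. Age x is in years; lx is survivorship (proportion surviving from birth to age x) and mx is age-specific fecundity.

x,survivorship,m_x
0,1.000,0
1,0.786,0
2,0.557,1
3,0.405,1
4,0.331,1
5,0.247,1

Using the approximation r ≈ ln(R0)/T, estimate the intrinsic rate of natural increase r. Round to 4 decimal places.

0.1360

R0 = Σ lx·mx = 0 + 0 + 0.557 + 0.405 + 0.331 + 0.247 = 1.54
Σ x·lx·mx = 4.888; T = 4.888/1.54 = 3.17403…
r ≈ ln(R0)/T = ln(1.54)/3.17403… = 0.136036… → 0.1360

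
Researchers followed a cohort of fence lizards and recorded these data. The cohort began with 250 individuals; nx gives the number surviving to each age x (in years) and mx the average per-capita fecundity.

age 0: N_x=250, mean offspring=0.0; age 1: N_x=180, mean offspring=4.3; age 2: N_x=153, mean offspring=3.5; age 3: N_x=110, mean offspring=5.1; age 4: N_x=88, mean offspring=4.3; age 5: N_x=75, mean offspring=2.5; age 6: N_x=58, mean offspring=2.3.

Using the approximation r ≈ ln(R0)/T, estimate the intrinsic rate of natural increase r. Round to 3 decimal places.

lx = nx/n0 = nx/250: 1, 0.72, 0.612, 0.44, 0.352, 0.3, 0.232
R0 = Σ lx·mx = 0 + 3.096 + 2.142 + 2.244 + 1.5136 + 0.75 + 0.5336 = 10.2792
Σ x·lx·mx = 27.118; T = 27.118/10.2792 = 2.63814…
r ≈ ln(R0)/T = ln(10.2792)/2.63814… = 0.88324… → 0.883

0.883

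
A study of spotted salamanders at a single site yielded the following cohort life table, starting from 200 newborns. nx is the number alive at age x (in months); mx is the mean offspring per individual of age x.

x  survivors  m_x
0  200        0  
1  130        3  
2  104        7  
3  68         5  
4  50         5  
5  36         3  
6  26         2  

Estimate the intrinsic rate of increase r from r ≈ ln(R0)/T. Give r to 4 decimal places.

0.8846

lx = nx/n0 = nx/200: 1, 0.65, 0.52, 0.34, 0.25, 0.18, 0.13
R0 = Σ lx·mx = 0 + 1.95 + 3.64 + 1.7 + 1.25 + 0.54 + 0.26 = 9.34
Σ x·lx·mx = 23.59; T = 23.59/9.34 = 2.5257…
r ≈ ln(R0)/T = ln(9.34)/2.5257… = 0.88463… → 0.8846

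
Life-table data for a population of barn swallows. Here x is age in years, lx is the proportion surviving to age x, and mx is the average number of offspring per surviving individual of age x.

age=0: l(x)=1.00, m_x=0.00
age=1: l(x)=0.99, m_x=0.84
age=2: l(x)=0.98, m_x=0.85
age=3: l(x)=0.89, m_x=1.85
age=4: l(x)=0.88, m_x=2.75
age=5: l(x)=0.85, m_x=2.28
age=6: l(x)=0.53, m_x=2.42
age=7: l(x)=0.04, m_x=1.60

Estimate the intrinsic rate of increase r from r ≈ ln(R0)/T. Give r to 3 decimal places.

R0 = Σ lx·mx = 0 + 0.8316 + 0.833 + 1.6465 + 2.42 + 1.938 + 1.2826 + 0.064 = 9.0157
Σ x·lx·mx = 34.9507; T = 34.9507/9.0157 = 3.87665…
r ≈ ln(R0)/T = ln(9.0157)/3.87665… = 0.56723… → 0.567

0.567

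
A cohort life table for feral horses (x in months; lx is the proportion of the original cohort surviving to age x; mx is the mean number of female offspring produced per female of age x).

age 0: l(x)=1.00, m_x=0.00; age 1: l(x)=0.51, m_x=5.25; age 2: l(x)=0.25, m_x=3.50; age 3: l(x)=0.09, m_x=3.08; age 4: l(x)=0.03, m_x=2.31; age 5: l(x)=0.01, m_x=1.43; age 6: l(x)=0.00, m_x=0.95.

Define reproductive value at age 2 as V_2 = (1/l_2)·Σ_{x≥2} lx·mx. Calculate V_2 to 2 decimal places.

4.94

lx·mx for x ≥ 2: 0.875, 0.2772, 0.0693, 0.0143, 0 → sum = 1.2358
V_2 = 1.2358 / l_2 = 1.2358 / 0.25 = 4.9432 → 4.94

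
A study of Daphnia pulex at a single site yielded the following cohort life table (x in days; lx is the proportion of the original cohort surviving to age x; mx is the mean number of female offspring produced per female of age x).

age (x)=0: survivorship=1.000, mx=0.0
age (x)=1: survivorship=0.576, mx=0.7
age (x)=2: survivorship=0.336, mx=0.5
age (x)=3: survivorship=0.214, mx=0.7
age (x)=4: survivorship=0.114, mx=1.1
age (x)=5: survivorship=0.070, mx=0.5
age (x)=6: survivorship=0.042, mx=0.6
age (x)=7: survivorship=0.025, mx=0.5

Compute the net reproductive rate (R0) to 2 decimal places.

lx·mx by age: 0, 0.4032, 0.168, 0.1498, 0.1254, 0.035, 0.0252, 0.0125
R0 = Σ lx·mx = 0.9191 → 0.92

0.92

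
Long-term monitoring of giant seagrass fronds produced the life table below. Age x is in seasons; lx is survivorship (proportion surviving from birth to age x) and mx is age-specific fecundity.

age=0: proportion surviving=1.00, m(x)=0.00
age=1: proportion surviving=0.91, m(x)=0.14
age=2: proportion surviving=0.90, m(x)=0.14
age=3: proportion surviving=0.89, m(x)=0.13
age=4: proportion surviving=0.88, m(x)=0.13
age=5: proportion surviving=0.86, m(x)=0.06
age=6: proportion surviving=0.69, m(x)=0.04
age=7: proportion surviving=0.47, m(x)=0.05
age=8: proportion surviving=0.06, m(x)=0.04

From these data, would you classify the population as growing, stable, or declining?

declining

R0 = Σ lx·mx = 0 + 0.1274 + 0.126 + 0.1157 + 0.1144 + 0.0516 + 0.0276 + 0.0235 + 0.0024 = 0.5886
R0 < 1, so the population is declining.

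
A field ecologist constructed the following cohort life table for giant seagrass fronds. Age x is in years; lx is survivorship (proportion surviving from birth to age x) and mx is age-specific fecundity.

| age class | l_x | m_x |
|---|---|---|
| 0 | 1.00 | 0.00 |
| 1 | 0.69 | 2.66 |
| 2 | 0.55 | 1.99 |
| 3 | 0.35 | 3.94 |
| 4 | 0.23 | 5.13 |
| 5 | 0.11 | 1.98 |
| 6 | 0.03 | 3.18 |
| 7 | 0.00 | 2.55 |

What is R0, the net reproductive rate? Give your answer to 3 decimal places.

lx·mx by age: 0, 1.8354, 1.0945, 1.379, 1.1799, 0.2178, 0.0954, 0
R0 = Σ lx·mx = 5.802 → 5.802

5.802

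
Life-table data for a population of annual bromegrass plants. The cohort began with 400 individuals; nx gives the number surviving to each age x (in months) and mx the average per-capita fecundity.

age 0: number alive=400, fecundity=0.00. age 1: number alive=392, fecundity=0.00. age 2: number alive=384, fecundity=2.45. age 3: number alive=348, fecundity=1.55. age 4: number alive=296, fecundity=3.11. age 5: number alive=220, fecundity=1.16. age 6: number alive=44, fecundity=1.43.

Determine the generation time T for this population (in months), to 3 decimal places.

3.250

lx = nx/n0 = nx/400: 1, 0.98, 0.96, 0.87, 0.74, 0.55, 0.11
lx·mx: 0, 0, 2.352, 1.3485, 2.3014, 0.638, 0.1573 → R0 = 6.7972
x·lx·mx: 0, 0, 4.704, 4.0455, 9.2056, 3.19, 0.9438 → Σ = 22.0889
T = 22.0889 / 6.7972 = 3.249706… → 3.250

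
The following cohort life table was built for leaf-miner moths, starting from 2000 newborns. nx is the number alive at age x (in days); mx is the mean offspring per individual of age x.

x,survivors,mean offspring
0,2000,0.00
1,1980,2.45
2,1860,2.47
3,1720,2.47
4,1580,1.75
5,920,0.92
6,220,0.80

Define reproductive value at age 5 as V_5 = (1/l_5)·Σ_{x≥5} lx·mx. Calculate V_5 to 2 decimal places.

lx = nx/n0 = nx/2000: 1, 0.99, 0.93, 0.86, 0.79, 0.46, 0.11
lx·mx for x ≥ 5: 0.4232, 0.088 → sum = 0.5112
V_5 = 0.5112 / l_5 = 0.5112 / 0.46 = 1.111304… → 1.11

1.11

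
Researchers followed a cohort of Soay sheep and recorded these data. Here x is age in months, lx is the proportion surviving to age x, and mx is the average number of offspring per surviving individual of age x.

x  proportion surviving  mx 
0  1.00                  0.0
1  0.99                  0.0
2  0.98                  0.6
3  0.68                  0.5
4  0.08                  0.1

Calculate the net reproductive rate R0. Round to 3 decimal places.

lx·mx by age: 0, 0, 0.588, 0.34, 0.008
R0 = Σ lx·mx = 0.936 → 0.936

0.936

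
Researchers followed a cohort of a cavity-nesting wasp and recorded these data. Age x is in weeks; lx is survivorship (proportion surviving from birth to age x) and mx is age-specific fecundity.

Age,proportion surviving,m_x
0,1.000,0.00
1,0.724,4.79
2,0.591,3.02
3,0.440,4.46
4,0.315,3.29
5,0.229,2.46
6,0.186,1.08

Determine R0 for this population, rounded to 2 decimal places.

lx·mx by age: 0, 3.46796, 1.78482, 1.9624, 1.03635, 0.56334, 0.20088
R0 = Σ lx·mx = 9.01575 → 9.02

9.02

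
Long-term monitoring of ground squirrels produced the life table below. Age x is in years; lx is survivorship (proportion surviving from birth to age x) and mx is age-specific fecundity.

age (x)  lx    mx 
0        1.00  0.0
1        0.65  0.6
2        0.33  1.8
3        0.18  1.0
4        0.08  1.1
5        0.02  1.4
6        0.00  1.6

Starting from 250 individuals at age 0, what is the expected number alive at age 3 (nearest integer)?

45

Expected survivors = N0 · l_3 = 250 × 0.18 = 45 → 45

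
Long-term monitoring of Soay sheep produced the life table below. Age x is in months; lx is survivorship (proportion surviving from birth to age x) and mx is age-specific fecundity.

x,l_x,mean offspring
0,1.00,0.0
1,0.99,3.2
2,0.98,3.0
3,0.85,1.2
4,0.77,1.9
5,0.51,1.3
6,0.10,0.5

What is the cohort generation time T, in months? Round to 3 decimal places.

2.319

lx·mx: 0, 3.168, 2.94, 1.02, 1.463, 0.663, 0.05 → R0 = 9.304
x·lx·mx: 0, 3.168, 5.88, 3.06, 5.852, 3.315, 0.3 → Σ = 21.575
T = 21.575 / 9.304 = 2.318895… → 2.319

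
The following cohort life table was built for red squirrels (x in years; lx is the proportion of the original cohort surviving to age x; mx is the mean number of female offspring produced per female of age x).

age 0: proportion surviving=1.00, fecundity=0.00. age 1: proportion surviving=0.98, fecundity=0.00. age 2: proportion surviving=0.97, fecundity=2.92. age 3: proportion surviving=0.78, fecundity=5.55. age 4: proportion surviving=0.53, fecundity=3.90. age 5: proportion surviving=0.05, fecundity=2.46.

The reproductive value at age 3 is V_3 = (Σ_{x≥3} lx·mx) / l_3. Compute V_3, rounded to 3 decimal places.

lx·mx for x ≥ 3: 4.329, 2.067, 0.123 → sum = 6.519
V_3 = 6.519 / l_3 = 6.519 / 0.78 = 8.357692… → 8.358

8.358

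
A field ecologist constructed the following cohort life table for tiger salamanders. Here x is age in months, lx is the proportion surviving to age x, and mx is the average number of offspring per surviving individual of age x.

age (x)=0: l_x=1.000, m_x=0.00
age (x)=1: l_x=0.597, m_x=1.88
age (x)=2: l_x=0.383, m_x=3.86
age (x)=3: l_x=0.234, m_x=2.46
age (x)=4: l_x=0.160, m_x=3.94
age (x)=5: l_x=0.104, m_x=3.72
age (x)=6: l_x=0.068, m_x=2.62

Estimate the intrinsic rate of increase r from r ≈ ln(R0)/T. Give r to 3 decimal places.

0.569

R0 = Σ lx·mx = 0 + 1.12236 + 1.47838 + 0.57564 + 0.6304 + 0.38688 + 0.17816 = 4.37182
Σ x·lx·mx = 11.331; T = 11.331/4.37182 = 2.59183…
r ≈ ln(R0)/T = ln(4.37182)/2.59183… = 0.56917… → 0.569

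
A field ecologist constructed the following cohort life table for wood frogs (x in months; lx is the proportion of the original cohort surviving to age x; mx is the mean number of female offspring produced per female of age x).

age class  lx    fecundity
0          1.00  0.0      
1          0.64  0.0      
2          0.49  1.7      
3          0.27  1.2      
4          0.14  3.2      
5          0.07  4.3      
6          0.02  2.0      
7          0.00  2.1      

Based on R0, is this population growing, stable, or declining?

growing

R0 = Σ lx·mx = 0 + 0 + 0.833 + 0.324 + 0.448 + 0.301 + 0.04 + 0 = 1.946
R0 > 1, so the population is growing.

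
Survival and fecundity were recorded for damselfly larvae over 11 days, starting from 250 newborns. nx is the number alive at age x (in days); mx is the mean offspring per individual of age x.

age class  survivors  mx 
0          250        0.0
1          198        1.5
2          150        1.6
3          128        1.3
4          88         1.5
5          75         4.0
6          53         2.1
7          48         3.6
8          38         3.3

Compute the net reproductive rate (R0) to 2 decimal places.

lx = nx/n0 = nx/250: 1, 0.792, 0.6, 0.512, 0.352, 0.3, 0.212, 0.192, 0.152
lx·mx by age: 0, 1.188, 0.96, 0.6656, 0.528, 1.2, 0.4452, 0.6912, 0.5016
R0 = Σ lx·mx = 6.1796 → 6.18

6.18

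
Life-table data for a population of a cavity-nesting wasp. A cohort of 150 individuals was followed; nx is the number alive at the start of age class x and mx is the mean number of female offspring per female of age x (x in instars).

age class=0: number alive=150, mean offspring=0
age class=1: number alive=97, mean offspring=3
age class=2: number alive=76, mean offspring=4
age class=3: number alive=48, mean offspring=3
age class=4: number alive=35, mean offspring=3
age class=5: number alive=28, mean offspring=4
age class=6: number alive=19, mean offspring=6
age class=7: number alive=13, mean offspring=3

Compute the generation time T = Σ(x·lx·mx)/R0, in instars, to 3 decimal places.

2.947

lx = nx/n0 = nx/150: 1, 0.64667…, 0.50667…, 0.32, 0.23333…, 0.18667…, 0.12667…, 0.08667…
lx·mx: 0, 1.94…, 2.026667…, 0.96, 0.7…, 0.746667…, 0.76…, 0.26… → R0 = 7.393333…
x·lx·mx: 0, 1.94…, 4.053333…, 2.88, 2.8…, 3.733333…, 4.56…, 1.82… → Σ = 21.786667…
T = 21.786667… / 7.393333… = 2.946799… → 2.947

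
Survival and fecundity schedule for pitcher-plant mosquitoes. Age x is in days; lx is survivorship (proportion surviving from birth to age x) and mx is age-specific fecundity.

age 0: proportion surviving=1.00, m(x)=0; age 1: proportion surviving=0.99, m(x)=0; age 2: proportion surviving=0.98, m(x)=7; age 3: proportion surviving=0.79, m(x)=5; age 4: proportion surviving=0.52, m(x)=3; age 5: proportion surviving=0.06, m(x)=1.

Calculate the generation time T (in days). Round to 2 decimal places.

2.58

lx·mx: 0, 0, 6.86, 3.95, 1.56, 0.06 → R0 = 12.43
x·lx·mx: 0, 0, 13.72, 11.85, 6.24, 0.3 → Σ = 32.11
T = 32.11 / 12.43 = 2.583266… → 2.58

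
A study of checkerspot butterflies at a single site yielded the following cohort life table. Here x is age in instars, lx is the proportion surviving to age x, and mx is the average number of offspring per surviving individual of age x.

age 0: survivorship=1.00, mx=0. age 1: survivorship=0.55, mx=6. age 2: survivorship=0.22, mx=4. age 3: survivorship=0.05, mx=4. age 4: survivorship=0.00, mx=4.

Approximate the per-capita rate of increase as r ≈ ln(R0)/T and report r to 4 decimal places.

R0 = Σ lx·mx = 0 + 3.3 + 0.88 + 0.2 + 0 = 4.38
Σ x·lx·mx = 5.66; T = 5.66/4.38 = 1.29224…
r ≈ ln(R0)/T = ln(4.38)/1.29224… = 1.143017… → 1.1430

1.1430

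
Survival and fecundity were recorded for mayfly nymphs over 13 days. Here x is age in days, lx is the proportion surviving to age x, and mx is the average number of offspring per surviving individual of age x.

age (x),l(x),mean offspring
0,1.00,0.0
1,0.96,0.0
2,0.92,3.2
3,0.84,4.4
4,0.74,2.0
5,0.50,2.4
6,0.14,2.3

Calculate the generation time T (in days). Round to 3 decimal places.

3.197

lx·mx: 0, 0, 2.944, 3.696, 1.48, 1.2, 0.322 → R0 = 9.642
x·lx·mx: 0, 0, 5.888, 11.088, 5.92, 6, 1.932 → Σ = 30.828
T = 30.828 / 9.642 = 3.197262… → 3.197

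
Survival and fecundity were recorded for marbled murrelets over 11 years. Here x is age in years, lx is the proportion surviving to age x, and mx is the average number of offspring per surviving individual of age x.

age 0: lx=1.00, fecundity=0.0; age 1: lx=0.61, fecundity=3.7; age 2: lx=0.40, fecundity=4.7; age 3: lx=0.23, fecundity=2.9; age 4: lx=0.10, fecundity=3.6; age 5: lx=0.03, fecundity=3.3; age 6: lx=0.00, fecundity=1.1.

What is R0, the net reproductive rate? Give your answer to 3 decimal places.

lx·mx by age: 0, 2.257, 1.88, 0.667, 0.36, 0.099, 0
R0 = Σ lx·mx = 5.263 → 5.263

5.263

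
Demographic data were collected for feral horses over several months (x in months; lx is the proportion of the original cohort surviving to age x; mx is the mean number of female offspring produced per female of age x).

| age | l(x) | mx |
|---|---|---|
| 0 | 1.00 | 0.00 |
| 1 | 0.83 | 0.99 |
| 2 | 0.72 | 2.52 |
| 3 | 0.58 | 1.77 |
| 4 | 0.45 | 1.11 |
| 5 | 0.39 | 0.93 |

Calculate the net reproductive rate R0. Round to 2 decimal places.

lx·mx by age: 0, 0.8217, 1.8144, 1.0266, 0.4995, 0.3627
R0 = Σ lx·mx = 4.5249 → 4.52

4.52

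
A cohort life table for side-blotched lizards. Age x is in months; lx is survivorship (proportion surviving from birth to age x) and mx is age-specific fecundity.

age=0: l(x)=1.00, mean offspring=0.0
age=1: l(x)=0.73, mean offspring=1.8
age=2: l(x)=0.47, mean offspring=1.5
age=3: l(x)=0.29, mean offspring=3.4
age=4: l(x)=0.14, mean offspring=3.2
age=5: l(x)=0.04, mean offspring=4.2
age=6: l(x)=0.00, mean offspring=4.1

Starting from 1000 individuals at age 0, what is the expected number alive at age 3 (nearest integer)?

290

Expected survivors = N0 · l_3 = 1000 × 0.29 = 290 → 290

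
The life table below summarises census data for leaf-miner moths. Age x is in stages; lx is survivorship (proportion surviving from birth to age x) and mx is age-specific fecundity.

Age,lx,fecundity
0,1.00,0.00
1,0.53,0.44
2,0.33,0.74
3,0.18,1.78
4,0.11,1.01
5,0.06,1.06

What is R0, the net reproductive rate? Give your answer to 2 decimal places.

0.97

lx·mx by age: 0, 0.2332, 0.2442, 0.3204, 0.1111, 0.0636
R0 = Σ lx·mx = 0.9725 → 0.97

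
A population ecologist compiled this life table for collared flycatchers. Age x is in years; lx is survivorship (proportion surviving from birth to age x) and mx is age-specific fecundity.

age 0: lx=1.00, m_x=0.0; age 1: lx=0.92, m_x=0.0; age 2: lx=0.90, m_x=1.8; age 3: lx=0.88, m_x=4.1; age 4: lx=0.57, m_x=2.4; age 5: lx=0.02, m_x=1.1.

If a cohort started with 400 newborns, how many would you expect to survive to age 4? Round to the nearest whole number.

Expected survivors = N0 · l_4 = 400 × 0.57 = 228 → 228

228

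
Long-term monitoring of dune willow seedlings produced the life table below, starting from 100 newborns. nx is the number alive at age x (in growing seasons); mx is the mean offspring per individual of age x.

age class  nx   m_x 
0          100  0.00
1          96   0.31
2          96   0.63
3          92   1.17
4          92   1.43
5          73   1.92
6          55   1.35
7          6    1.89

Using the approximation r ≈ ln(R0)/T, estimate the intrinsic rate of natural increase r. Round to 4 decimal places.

0.4276

lx = nx/n0 = nx/100: 1, 0.96, 0.96, 0.92, 0.92, 0.73, 0.55, 0.06
R0 = Σ lx·mx = 0 + 0.2976 + 0.6048 + 1.0764 + 1.3156 + 1.4016 + 0.7425 + 0.1134 = 5.5519
Σ x·lx·mx = 22.2556; T = 22.2556/5.5519 = 4.00865…
r ≈ ln(R0)/T = ln(5.5519)/4.00865… = 0.427611… → 0.4276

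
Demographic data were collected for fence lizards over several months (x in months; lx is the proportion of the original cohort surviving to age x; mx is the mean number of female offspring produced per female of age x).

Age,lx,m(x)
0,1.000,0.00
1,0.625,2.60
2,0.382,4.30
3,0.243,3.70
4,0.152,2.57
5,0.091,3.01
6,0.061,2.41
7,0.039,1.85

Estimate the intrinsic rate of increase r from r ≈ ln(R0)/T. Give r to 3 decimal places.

R0 = Σ lx·mx = 0 + 1.625 + 1.6426 + 0.8991 + 0.39064 + 0.27391 + 0.14701 + 0.07215 = 5.05041
Σ x·lx·mx = 11.92672; T = 11.92672/5.05041 = 2.36154…
r ≈ ln(R0)/T = ln(5.05041)/2.36154… = 0.68577… → 0.686

0.686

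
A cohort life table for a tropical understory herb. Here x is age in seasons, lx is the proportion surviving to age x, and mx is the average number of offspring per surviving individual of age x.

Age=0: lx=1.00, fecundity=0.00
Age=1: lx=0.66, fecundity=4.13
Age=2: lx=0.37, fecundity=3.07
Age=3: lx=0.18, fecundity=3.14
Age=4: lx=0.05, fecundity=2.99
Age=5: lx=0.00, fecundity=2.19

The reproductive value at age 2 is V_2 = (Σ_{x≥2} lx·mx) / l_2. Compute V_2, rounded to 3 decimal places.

5.002

lx·mx for x ≥ 2: 1.1359, 0.5652, 0.1495, 0 → sum = 1.8506
V_2 = 1.8506 / l_2 = 1.8506 / 0.37 = 5.001622… → 5.002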